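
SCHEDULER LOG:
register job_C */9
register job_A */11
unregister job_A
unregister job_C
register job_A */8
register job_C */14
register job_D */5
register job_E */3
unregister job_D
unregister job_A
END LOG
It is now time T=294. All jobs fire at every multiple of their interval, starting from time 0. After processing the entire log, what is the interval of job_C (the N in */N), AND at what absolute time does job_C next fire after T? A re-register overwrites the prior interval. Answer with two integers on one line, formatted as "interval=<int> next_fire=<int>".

Op 1: register job_C */9 -> active={job_C:*/9}
Op 2: register job_A */11 -> active={job_A:*/11, job_C:*/9}
Op 3: unregister job_A -> active={job_C:*/9}
Op 4: unregister job_C -> active={}
Op 5: register job_A */8 -> active={job_A:*/8}
Op 6: register job_C */14 -> active={job_A:*/8, job_C:*/14}
Op 7: register job_D */5 -> active={job_A:*/8, job_C:*/14, job_D:*/5}
Op 8: register job_E */3 -> active={job_A:*/8, job_C:*/14, job_D:*/5, job_E:*/3}
Op 9: unregister job_D -> active={job_A:*/8, job_C:*/14, job_E:*/3}
Op 10: unregister job_A -> active={job_C:*/14, job_E:*/3}
Final interval of job_C = 14
Next fire of job_C after T=294: (294//14+1)*14 = 308

Answer: interval=14 next_fire=308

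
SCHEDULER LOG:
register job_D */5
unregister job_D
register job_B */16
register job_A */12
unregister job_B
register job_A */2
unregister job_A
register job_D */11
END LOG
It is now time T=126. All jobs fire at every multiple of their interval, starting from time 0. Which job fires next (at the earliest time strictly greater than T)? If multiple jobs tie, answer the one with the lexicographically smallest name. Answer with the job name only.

Op 1: register job_D */5 -> active={job_D:*/5}
Op 2: unregister job_D -> active={}
Op 3: register job_B */16 -> active={job_B:*/16}
Op 4: register job_A */12 -> active={job_A:*/12, job_B:*/16}
Op 5: unregister job_B -> active={job_A:*/12}
Op 6: register job_A */2 -> active={job_A:*/2}
Op 7: unregister job_A -> active={}
Op 8: register job_D */11 -> active={job_D:*/11}
  job_D: interval 11, next fire after T=126 is 132
Earliest = 132, winner (lex tiebreak) = job_D

Answer: job_D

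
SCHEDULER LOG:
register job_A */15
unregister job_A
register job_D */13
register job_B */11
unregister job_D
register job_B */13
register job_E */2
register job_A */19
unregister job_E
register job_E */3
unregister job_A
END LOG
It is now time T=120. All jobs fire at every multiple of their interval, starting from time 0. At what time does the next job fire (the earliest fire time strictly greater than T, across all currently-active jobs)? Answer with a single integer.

Answer: 123

Derivation:
Op 1: register job_A */15 -> active={job_A:*/15}
Op 2: unregister job_A -> active={}
Op 3: register job_D */13 -> active={job_D:*/13}
Op 4: register job_B */11 -> active={job_B:*/11, job_D:*/13}
Op 5: unregister job_D -> active={job_B:*/11}
Op 6: register job_B */13 -> active={job_B:*/13}
Op 7: register job_E */2 -> active={job_B:*/13, job_E:*/2}
Op 8: register job_A */19 -> active={job_A:*/19, job_B:*/13, job_E:*/2}
Op 9: unregister job_E -> active={job_A:*/19, job_B:*/13}
Op 10: register job_E */3 -> active={job_A:*/19, job_B:*/13, job_E:*/3}
Op 11: unregister job_A -> active={job_B:*/13, job_E:*/3}
  job_B: interval 13, next fire after T=120 is 130
  job_E: interval 3, next fire after T=120 is 123
Earliest fire time = 123 (job job_E)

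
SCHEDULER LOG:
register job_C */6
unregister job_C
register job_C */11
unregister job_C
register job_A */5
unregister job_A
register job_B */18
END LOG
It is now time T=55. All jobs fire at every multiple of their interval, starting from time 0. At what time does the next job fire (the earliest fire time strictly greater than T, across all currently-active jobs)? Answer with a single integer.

Answer: 72

Derivation:
Op 1: register job_C */6 -> active={job_C:*/6}
Op 2: unregister job_C -> active={}
Op 3: register job_C */11 -> active={job_C:*/11}
Op 4: unregister job_C -> active={}
Op 5: register job_A */5 -> active={job_A:*/5}
Op 6: unregister job_A -> active={}
Op 7: register job_B */18 -> active={job_B:*/18}
  job_B: interval 18, next fire after T=55 is 72
Earliest fire time = 72 (job job_B)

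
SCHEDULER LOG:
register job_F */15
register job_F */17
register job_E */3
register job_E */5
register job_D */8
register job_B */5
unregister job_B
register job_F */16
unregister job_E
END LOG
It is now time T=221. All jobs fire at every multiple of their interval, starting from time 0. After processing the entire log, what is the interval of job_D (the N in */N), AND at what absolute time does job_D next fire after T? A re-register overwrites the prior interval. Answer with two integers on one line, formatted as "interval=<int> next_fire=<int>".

Answer: interval=8 next_fire=224

Derivation:
Op 1: register job_F */15 -> active={job_F:*/15}
Op 2: register job_F */17 -> active={job_F:*/17}
Op 3: register job_E */3 -> active={job_E:*/3, job_F:*/17}
Op 4: register job_E */5 -> active={job_E:*/5, job_F:*/17}
Op 5: register job_D */8 -> active={job_D:*/8, job_E:*/5, job_F:*/17}
Op 6: register job_B */5 -> active={job_B:*/5, job_D:*/8, job_E:*/5, job_F:*/17}
Op 7: unregister job_B -> active={job_D:*/8, job_E:*/5, job_F:*/17}
Op 8: register job_F */16 -> active={job_D:*/8, job_E:*/5, job_F:*/16}
Op 9: unregister job_E -> active={job_D:*/8, job_F:*/16}
Final interval of job_D = 8
Next fire of job_D after T=221: (221//8+1)*8 = 224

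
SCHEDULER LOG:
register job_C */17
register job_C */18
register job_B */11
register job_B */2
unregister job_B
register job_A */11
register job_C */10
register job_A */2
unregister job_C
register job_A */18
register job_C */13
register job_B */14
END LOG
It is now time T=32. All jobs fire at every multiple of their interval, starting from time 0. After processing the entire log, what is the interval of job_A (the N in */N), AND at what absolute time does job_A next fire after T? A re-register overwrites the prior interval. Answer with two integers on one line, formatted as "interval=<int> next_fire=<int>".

Answer: interval=18 next_fire=36

Derivation:
Op 1: register job_C */17 -> active={job_C:*/17}
Op 2: register job_C */18 -> active={job_C:*/18}
Op 3: register job_B */11 -> active={job_B:*/11, job_C:*/18}
Op 4: register job_B */2 -> active={job_B:*/2, job_C:*/18}
Op 5: unregister job_B -> active={job_C:*/18}
Op 6: register job_A */11 -> active={job_A:*/11, job_C:*/18}
Op 7: register job_C */10 -> active={job_A:*/11, job_C:*/10}
Op 8: register job_A */2 -> active={job_A:*/2, job_C:*/10}
Op 9: unregister job_C -> active={job_A:*/2}
Op 10: register job_A */18 -> active={job_A:*/18}
Op 11: register job_C */13 -> active={job_A:*/18, job_C:*/13}
Op 12: register job_B */14 -> active={job_A:*/18, job_B:*/14, job_C:*/13}
Final interval of job_A = 18
Next fire of job_A after T=32: (32//18+1)*18 = 36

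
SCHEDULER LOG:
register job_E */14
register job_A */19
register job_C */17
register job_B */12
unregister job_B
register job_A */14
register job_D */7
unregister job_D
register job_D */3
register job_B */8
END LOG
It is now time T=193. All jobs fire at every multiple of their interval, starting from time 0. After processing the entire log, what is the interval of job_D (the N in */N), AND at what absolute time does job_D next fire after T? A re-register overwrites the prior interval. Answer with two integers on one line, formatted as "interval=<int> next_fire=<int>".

Op 1: register job_E */14 -> active={job_E:*/14}
Op 2: register job_A */19 -> active={job_A:*/19, job_E:*/14}
Op 3: register job_C */17 -> active={job_A:*/19, job_C:*/17, job_E:*/14}
Op 4: register job_B */12 -> active={job_A:*/19, job_B:*/12, job_C:*/17, job_E:*/14}
Op 5: unregister job_B -> active={job_A:*/19, job_C:*/17, job_E:*/14}
Op 6: register job_A */14 -> active={job_A:*/14, job_C:*/17, job_E:*/14}
Op 7: register job_D */7 -> active={job_A:*/14, job_C:*/17, job_D:*/7, job_E:*/14}
Op 8: unregister job_D -> active={job_A:*/14, job_C:*/17, job_E:*/14}
Op 9: register job_D */3 -> active={job_A:*/14, job_C:*/17, job_D:*/3, job_E:*/14}
Op 10: register job_B */8 -> active={job_A:*/14, job_B:*/8, job_C:*/17, job_D:*/3, job_E:*/14}
Final interval of job_D = 3
Next fire of job_D after T=193: (193//3+1)*3 = 195

Answer: interval=3 next_fire=195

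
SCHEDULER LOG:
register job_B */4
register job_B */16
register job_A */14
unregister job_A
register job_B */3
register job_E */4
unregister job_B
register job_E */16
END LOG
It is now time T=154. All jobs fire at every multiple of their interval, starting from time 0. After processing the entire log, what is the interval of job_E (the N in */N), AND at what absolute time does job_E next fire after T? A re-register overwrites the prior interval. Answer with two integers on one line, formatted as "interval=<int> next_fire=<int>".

Op 1: register job_B */4 -> active={job_B:*/4}
Op 2: register job_B */16 -> active={job_B:*/16}
Op 3: register job_A */14 -> active={job_A:*/14, job_B:*/16}
Op 4: unregister job_A -> active={job_B:*/16}
Op 5: register job_B */3 -> active={job_B:*/3}
Op 6: register job_E */4 -> active={job_B:*/3, job_E:*/4}
Op 7: unregister job_B -> active={job_E:*/4}
Op 8: register job_E */16 -> active={job_E:*/16}
Final interval of job_E = 16
Next fire of job_E after T=154: (154//16+1)*16 = 160

Answer: interval=16 next_fire=160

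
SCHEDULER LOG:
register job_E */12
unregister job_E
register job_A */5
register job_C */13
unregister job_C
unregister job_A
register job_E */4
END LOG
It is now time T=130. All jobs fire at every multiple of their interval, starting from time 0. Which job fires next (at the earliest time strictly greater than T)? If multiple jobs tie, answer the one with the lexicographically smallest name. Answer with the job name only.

Op 1: register job_E */12 -> active={job_E:*/12}
Op 2: unregister job_E -> active={}
Op 3: register job_A */5 -> active={job_A:*/5}
Op 4: register job_C */13 -> active={job_A:*/5, job_C:*/13}
Op 5: unregister job_C -> active={job_A:*/5}
Op 6: unregister job_A -> active={}
Op 7: register job_E */4 -> active={job_E:*/4}
  job_E: interval 4, next fire after T=130 is 132
Earliest = 132, winner (lex tiebreak) = job_E

Answer: job_E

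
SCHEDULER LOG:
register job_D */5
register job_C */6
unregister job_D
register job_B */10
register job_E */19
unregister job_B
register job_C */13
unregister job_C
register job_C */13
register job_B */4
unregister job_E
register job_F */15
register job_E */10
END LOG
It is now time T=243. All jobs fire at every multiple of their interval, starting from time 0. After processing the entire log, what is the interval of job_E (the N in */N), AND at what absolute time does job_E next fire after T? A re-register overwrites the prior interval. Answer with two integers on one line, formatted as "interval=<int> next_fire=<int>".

Answer: interval=10 next_fire=250

Derivation:
Op 1: register job_D */5 -> active={job_D:*/5}
Op 2: register job_C */6 -> active={job_C:*/6, job_D:*/5}
Op 3: unregister job_D -> active={job_C:*/6}
Op 4: register job_B */10 -> active={job_B:*/10, job_C:*/6}
Op 5: register job_E */19 -> active={job_B:*/10, job_C:*/6, job_E:*/19}
Op 6: unregister job_B -> active={job_C:*/6, job_E:*/19}
Op 7: register job_C */13 -> active={job_C:*/13, job_E:*/19}
Op 8: unregister job_C -> active={job_E:*/19}
Op 9: register job_C */13 -> active={job_C:*/13, job_E:*/19}
Op 10: register job_B */4 -> active={job_B:*/4, job_C:*/13, job_E:*/19}
Op 11: unregister job_E -> active={job_B:*/4, job_C:*/13}
Op 12: register job_F */15 -> active={job_B:*/4, job_C:*/13, job_F:*/15}
Op 13: register job_E */10 -> active={job_B:*/4, job_C:*/13, job_E:*/10, job_F:*/15}
Final interval of job_E = 10
Next fire of job_E after T=243: (243//10+1)*10 = 250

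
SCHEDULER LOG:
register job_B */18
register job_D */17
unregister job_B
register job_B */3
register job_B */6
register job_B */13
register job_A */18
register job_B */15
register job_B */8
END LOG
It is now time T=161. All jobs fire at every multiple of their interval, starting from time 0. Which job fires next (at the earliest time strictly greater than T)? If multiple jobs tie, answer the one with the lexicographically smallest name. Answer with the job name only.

Op 1: register job_B */18 -> active={job_B:*/18}
Op 2: register job_D */17 -> active={job_B:*/18, job_D:*/17}
Op 3: unregister job_B -> active={job_D:*/17}
Op 4: register job_B */3 -> active={job_B:*/3, job_D:*/17}
Op 5: register job_B */6 -> active={job_B:*/6, job_D:*/17}
Op 6: register job_B */13 -> active={job_B:*/13, job_D:*/17}
Op 7: register job_A */18 -> active={job_A:*/18, job_B:*/13, job_D:*/17}
Op 8: register job_B */15 -> active={job_A:*/18, job_B:*/15, job_D:*/17}
Op 9: register job_B */8 -> active={job_A:*/18, job_B:*/8, job_D:*/17}
  job_A: interval 18, next fire after T=161 is 162
  job_B: interval 8, next fire after T=161 is 168
  job_D: interval 17, next fire after T=161 is 170
Earliest = 162, winner (lex tiebreak) = job_A

Answer: job_A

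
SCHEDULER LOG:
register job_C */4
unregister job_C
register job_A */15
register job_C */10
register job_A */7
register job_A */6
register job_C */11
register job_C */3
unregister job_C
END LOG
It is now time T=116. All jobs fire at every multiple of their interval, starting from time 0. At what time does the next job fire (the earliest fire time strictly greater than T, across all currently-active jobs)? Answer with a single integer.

Op 1: register job_C */4 -> active={job_C:*/4}
Op 2: unregister job_C -> active={}
Op 3: register job_A */15 -> active={job_A:*/15}
Op 4: register job_C */10 -> active={job_A:*/15, job_C:*/10}
Op 5: register job_A */7 -> active={job_A:*/7, job_C:*/10}
Op 6: register job_A */6 -> active={job_A:*/6, job_C:*/10}
Op 7: register job_C */11 -> active={job_A:*/6, job_C:*/11}
Op 8: register job_C */3 -> active={job_A:*/6, job_C:*/3}
Op 9: unregister job_C -> active={job_A:*/6}
  job_A: interval 6, next fire after T=116 is 120
Earliest fire time = 120 (job job_A)

Answer: 120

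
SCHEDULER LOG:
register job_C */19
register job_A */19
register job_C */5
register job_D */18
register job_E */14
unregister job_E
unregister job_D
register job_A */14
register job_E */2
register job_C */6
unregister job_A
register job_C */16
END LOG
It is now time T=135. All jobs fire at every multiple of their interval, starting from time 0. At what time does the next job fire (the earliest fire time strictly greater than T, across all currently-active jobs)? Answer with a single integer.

Answer: 136

Derivation:
Op 1: register job_C */19 -> active={job_C:*/19}
Op 2: register job_A */19 -> active={job_A:*/19, job_C:*/19}
Op 3: register job_C */5 -> active={job_A:*/19, job_C:*/5}
Op 4: register job_D */18 -> active={job_A:*/19, job_C:*/5, job_D:*/18}
Op 5: register job_E */14 -> active={job_A:*/19, job_C:*/5, job_D:*/18, job_E:*/14}
Op 6: unregister job_E -> active={job_A:*/19, job_C:*/5, job_D:*/18}
Op 7: unregister job_D -> active={job_A:*/19, job_C:*/5}
Op 8: register job_A */14 -> active={job_A:*/14, job_C:*/5}
Op 9: register job_E */2 -> active={job_A:*/14, job_C:*/5, job_E:*/2}
Op 10: register job_C */6 -> active={job_A:*/14, job_C:*/6, job_E:*/2}
Op 11: unregister job_A -> active={job_C:*/6, job_E:*/2}
Op 12: register job_C */16 -> active={job_C:*/16, job_E:*/2}
  job_C: interval 16, next fire after T=135 is 144
  job_E: interval 2, next fire after T=135 is 136
Earliest fire time = 136 (job job_E)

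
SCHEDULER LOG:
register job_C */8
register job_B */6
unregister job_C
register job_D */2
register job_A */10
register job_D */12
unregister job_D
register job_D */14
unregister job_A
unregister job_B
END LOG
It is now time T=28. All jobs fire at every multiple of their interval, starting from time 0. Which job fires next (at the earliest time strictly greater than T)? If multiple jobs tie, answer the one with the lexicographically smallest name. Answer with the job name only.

Op 1: register job_C */8 -> active={job_C:*/8}
Op 2: register job_B */6 -> active={job_B:*/6, job_C:*/8}
Op 3: unregister job_C -> active={job_B:*/6}
Op 4: register job_D */2 -> active={job_B:*/6, job_D:*/2}
Op 5: register job_A */10 -> active={job_A:*/10, job_B:*/6, job_D:*/2}
Op 6: register job_D */12 -> active={job_A:*/10, job_B:*/6, job_D:*/12}
Op 7: unregister job_D -> active={job_A:*/10, job_B:*/6}
Op 8: register job_D */14 -> active={job_A:*/10, job_B:*/6, job_D:*/14}
Op 9: unregister job_A -> active={job_B:*/6, job_D:*/14}
Op 10: unregister job_B -> active={job_D:*/14}
  job_D: interval 14, next fire after T=28 is 42
Earliest = 42, winner (lex tiebreak) = job_D

Answer: job_D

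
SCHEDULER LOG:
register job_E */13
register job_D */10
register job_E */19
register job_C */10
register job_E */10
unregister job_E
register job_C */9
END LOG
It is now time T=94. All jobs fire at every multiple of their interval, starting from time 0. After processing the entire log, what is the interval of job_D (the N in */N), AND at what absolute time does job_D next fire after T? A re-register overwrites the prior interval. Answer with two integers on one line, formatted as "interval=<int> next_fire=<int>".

Answer: interval=10 next_fire=100

Derivation:
Op 1: register job_E */13 -> active={job_E:*/13}
Op 2: register job_D */10 -> active={job_D:*/10, job_E:*/13}
Op 3: register job_E */19 -> active={job_D:*/10, job_E:*/19}
Op 4: register job_C */10 -> active={job_C:*/10, job_D:*/10, job_E:*/19}
Op 5: register job_E */10 -> active={job_C:*/10, job_D:*/10, job_E:*/10}
Op 6: unregister job_E -> active={job_C:*/10, job_D:*/10}
Op 7: register job_C */9 -> active={job_C:*/9, job_D:*/10}
Final interval of job_D = 10
Next fire of job_D after T=94: (94//10+1)*10 = 100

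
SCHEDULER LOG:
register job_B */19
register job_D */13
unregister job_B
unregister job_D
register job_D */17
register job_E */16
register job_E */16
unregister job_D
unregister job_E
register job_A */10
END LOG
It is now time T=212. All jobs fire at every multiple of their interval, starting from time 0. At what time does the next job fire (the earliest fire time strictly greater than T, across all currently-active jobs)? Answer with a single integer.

Answer: 220

Derivation:
Op 1: register job_B */19 -> active={job_B:*/19}
Op 2: register job_D */13 -> active={job_B:*/19, job_D:*/13}
Op 3: unregister job_B -> active={job_D:*/13}
Op 4: unregister job_D -> active={}
Op 5: register job_D */17 -> active={job_D:*/17}
Op 6: register job_E */16 -> active={job_D:*/17, job_E:*/16}
Op 7: register job_E */16 -> active={job_D:*/17, job_E:*/16}
Op 8: unregister job_D -> active={job_E:*/16}
Op 9: unregister job_E -> active={}
Op 10: register job_A */10 -> active={job_A:*/10}
  job_A: interval 10, next fire after T=212 is 220
Earliest fire time = 220 (job job_A)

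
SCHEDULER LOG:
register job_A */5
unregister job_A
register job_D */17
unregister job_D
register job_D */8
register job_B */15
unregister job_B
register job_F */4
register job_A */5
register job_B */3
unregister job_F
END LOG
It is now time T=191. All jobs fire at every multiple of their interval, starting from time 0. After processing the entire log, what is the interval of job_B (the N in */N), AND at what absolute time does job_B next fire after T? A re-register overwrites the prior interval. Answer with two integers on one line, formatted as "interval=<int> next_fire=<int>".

Op 1: register job_A */5 -> active={job_A:*/5}
Op 2: unregister job_A -> active={}
Op 3: register job_D */17 -> active={job_D:*/17}
Op 4: unregister job_D -> active={}
Op 5: register job_D */8 -> active={job_D:*/8}
Op 6: register job_B */15 -> active={job_B:*/15, job_D:*/8}
Op 7: unregister job_B -> active={job_D:*/8}
Op 8: register job_F */4 -> active={job_D:*/8, job_F:*/4}
Op 9: register job_A */5 -> active={job_A:*/5, job_D:*/8, job_F:*/4}
Op 10: register job_B */3 -> active={job_A:*/5, job_B:*/3, job_D:*/8, job_F:*/4}
Op 11: unregister job_F -> active={job_A:*/5, job_B:*/3, job_D:*/8}
Final interval of job_B = 3
Next fire of job_B after T=191: (191//3+1)*3 = 192

Answer: interval=3 next_fire=192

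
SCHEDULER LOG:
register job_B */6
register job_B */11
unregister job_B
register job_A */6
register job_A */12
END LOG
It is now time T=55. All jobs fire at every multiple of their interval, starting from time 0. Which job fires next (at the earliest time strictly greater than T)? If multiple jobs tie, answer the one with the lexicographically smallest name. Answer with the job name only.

Answer: job_A

Derivation:
Op 1: register job_B */6 -> active={job_B:*/6}
Op 2: register job_B */11 -> active={job_B:*/11}
Op 3: unregister job_B -> active={}
Op 4: register job_A */6 -> active={job_A:*/6}
Op 5: register job_A */12 -> active={job_A:*/12}
  job_A: interval 12, next fire after T=55 is 60
Earliest = 60, winner (lex tiebreak) = job_A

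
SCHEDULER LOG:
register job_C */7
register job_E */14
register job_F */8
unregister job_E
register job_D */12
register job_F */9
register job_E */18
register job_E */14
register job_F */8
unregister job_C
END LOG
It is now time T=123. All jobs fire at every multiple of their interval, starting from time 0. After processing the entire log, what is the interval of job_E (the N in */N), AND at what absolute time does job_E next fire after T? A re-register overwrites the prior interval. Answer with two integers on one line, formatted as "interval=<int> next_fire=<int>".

Op 1: register job_C */7 -> active={job_C:*/7}
Op 2: register job_E */14 -> active={job_C:*/7, job_E:*/14}
Op 3: register job_F */8 -> active={job_C:*/7, job_E:*/14, job_F:*/8}
Op 4: unregister job_E -> active={job_C:*/7, job_F:*/8}
Op 5: register job_D */12 -> active={job_C:*/7, job_D:*/12, job_F:*/8}
Op 6: register job_F */9 -> active={job_C:*/7, job_D:*/12, job_F:*/9}
Op 7: register job_E */18 -> active={job_C:*/7, job_D:*/12, job_E:*/18, job_F:*/9}
Op 8: register job_E */14 -> active={job_C:*/7, job_D:*/12, job_E:*/14, job_F:*/9}
Op 9: register job_F */8 -> active={job_C:*/7, job_D:*/12, job_E:*/14, job_F:*/8}
Op 10: unregister job_C -> active={job_D:*/12, job_E:*/14, job_F:*/8}
Final interval of job_E = 14
Next fire of job_E after T=123: (123//14+1)*14 = 126

Answer: interval=14 next_fire=126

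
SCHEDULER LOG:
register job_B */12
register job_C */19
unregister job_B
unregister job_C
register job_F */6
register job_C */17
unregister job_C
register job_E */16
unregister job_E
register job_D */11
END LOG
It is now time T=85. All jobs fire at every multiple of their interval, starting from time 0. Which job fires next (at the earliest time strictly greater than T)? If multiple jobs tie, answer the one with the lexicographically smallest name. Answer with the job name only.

Answer: job_D

Derivation:
Op 1: register job_B */12 -> active={job_B:*/12}
Op 2: register job_C */19 -> active={job_B:*/12, job_C:*/19}
Op 3: unregister job_B -> active={job_C:*/19}
Op 4: unregister job_C -> active={}
Op 5: register job_F */6 -> active={job_F:*/6}
Op 6: register job_C */17 -> active={job_C:*/17, job_F:*/6}
Op 7: unregister job_C -> active={job_F:*/6}
Op 8: register job_E */16 -> active={job_E:*/16, job_F:*/6}
Op 9: unregister job_E -> active={job_F:*/6}
Op 10: register job_D */11 -> active={job_D:*/11, job_F:*/6}
  job_D: interval 11, next fire after T=85 is 88
  job_F: interval 6, next fire after T=85 is 90
Earliest = 88, winner (lex tiebreak) = job_D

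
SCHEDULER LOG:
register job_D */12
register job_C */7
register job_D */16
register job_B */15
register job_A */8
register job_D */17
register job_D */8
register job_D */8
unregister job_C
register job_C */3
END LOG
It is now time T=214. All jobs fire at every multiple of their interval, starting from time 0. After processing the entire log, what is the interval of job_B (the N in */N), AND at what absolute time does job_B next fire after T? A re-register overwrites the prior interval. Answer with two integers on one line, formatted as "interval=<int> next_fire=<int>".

Op 1: register job_D */12 -> active={job_D:*/12}
Op 2: register job_C */7 -> active={job_C:*/7, job_D:*/12}
Op 3: register job_D */16 -> active={job_C:*/7, job_D:*/16}
Op 4: register job_B */15 -> active={job_B:*/15, job_C:*/7, job_D:*/16}
Op 5: register job_A */8 -> active={job_A:*/8, job_B:*/15, job_C:*/7, job_D:*/16}
Op 6: register job_D */17 -> active={job_A:*/8, job_B:*/15, job_C:*/7, job_D:*/17}
Op 7: register job_D */8 -> active={job_A:*/8, job_B:*/15, job_C:*/7, job_D:*/8}
Op 8: register job_D */8 -> active={job_A:*/8, job_B:*/15, job_C:*/7, job_D:*/8}
Op 9: unregister job_C -> active={job_A:*/8, job_B:*/15, job_D:*/8}
Op 10: register job_C */3 -> active={job_A:*/8, job_B:*/15, job_C:*/3, job_D:*/8}
Final interval of job_B = 15
Next fire of job_B after T=214: (214//15+1)*15 = 225

Answer: interval=15 next_fire=225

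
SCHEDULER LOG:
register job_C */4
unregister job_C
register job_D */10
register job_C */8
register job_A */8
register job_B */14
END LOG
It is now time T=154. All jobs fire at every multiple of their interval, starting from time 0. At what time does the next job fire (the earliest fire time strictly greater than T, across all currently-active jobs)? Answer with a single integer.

Answer: 160

Derivation:
Op 1: register job_C */4 -> active={job_C:*/4}
Op 2: unregister job_C -> active={}
Op 3: register job_D */10 -> active={job_D:*/10}
Op 4: register job_C */8 -> active={job_C:*/8, job_D:*/10}
Op 5: register job_A */8 -> active={job_A:*/8, job_C:*/8, job_D:*/10}
Op 6: register job_B */14 -> active={job_A:*/8, job_B:*/14, job_C:*/8, job_D:*/10}
  job_A: interval 8, next fire after T=154 is 160
  job_B: interval 14, next fire after T=154 is 168
  job_C: interval 8, next fire after T=154 is 160
  job_D: interval 10, next fire after T=154 is 160
Earliest fire time = 160 (job job_A)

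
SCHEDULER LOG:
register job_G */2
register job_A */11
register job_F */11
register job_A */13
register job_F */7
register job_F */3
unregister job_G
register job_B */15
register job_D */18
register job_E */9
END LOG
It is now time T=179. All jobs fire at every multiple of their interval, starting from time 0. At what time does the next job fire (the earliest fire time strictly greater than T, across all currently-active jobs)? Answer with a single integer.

Answer: 180

Derivation:
Op 1: register job_G */2 -> active={job_G:*/2}
Op 2: register job_A */11 -> active={job_A:*/11, job_G:*/2}
Op 3: register job_F */11 -> active={job_A:*/11, job_F:*/11, job_G:*/2}
Op 4: register job_A */13 -> active={job_A:*/13, job_F:*/11, job_G:*/2}
Op 5: register job_F */7 -> active={job_A:*/13, job_F:*/7, job_G:*/2}
Op 6: register job_F */3 -> active={job_A:*/13, job_F:*/3, job_G:*/2}
Op 7: unregister job_G -> active={job_A:*/13, job_F:*/3}
Op 8: register job_B */15 -> active={job_A:*/13, job_B:*/15, job_F:*/3}
Op 9: register job_D */18 -> active={job_A:*/13, job_B:*/15, job_D:*/18, job_F:*/3}
Op 10: register job_E */9 -> active={job_A:*/13, job_B:*/15, job_D:*/18, job_E:*/9, job_F:*/3}
  job_A: interval 13, next fire after T=179 is 182
  job_B: interval 15, next fire after T=179 is 180
  job_D: interval 18, next fire after T=179 is 180
  job_E: interval 9, next fire after T=179 is 180
  job_F: interval 3, next fire after T=179 is 180
Earliest fire time = 180 (job job_B)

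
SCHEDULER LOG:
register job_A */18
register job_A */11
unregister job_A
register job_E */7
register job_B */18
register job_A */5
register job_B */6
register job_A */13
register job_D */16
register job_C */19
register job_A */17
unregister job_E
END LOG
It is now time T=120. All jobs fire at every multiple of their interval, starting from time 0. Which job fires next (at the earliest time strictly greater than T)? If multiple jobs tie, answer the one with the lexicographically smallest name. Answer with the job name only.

Op 1: register job_A */18 -> active={job_A:*/18}
Op 2: register job_A */11 -> active={job_A:*/11}
Op 3: unregister job_A -> active={}
Op 4: register job_E */7 -> active={job_E:*/7}
Op 5: register job_B */18 -> active={job_B:*/18, job_E:*/7}
Op 6: register job_A */5 -> active={job_A:*/5, job_B:*/18, job_E:*/7}
Op 7: register job_B */6 -> active={job_A:*/5, job_B:*/6, job_E:*/7}
Op 8: register job_A */13 -> active={job_A:*/13, job_B:*/6, job_E:*/7}
Op 9: register job_D */16 -> active={job_A:*/13, job_B:*/6, job_D:*/16, job_E:*/7}
Op 10: register job_C */19 -> active={job_A:*/13, job_B:*/6, job_C:*/19, job_D:*/16, job_E:*/7}
Op 11: register job_A */17 -> active={job_A:*/17, job_B:*/6, job_C:*/19, job_D:*/16, job_E:*/7}
Op 12: unregister job_E -> active={job_A:*/17, job_B:*/6, job_C:*/19, job_D:*/16}
  job_A: interval 17, next fire after T=120 is 136
  job_B: interval 6, next fire after T=120 is 126
  job_C: interval 19, next fire after T=120 is 133
  job_D: interval 16, next fire after T=120 is 128
Earliest = 126, winner (lex tiebreak) = job_B

Answer: job_B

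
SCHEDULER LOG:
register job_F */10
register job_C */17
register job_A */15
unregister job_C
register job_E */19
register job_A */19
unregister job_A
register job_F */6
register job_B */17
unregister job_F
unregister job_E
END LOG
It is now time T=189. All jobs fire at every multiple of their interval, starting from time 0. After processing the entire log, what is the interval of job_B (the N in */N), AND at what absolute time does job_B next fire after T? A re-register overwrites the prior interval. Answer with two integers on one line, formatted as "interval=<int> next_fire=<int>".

Answer: interval=17 next_fire=204

Derivation:
Op 1: register job_F */10 -> active={job_F:*/10}
Op 2: register job_C */17 -> active={job_C:*/17, job_F:*/10}
Op 3: register job_A */15 -> active={job_A:*/15, job_C:*/17, job_F:*/10}
Op 4: unregister job_C -> active={job_A:*/15, job_F:*/10}
Op 5: register job_E */19 -> active={job_A:*/15, job_E:*/19, job_F:*/10}
Op 6: register job_A */19 -> active={job_A:*/19, job_E:*/19, job_F:*/10}
Op 7: unregister job_A -> active={job_E:*/19, job_F:*/10}
Op 8: register job_F */6 -> active={job_E:*/19, job_F:*/6}
Op 9: register job_B */17 -> active={job_B:*/17, job_E:*/19, job_F:*/6}
Op 10: unregister job_F -> active={job_B:*/17, job_E:*/19}
Op 11: unregister job_E -> active={job_B:*/17}
Final interval of job_B = 17
Next fire of job_B after T=189: (189//17+1)*17 = 204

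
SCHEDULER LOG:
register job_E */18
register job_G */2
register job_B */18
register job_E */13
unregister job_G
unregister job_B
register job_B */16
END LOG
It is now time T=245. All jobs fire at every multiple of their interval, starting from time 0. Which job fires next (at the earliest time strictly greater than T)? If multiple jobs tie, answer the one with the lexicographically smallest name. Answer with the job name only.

Answer: job_E

Derivation:
Op 1: register job_E */18 -> active={job_E:*/18}
Op 2: register job_G */2 -> active={job_E:*/18, job_G:*/2}
Op 3: register job_B */18 -> active={job_B:*/18, job_E:*/18, job_G:*/2}
Op 4: register job_E */13 -> active={job_B:*/18, job_E:*/13, job_G:*/2}
Op 5: unregister job_G -> active={job_B:*/18, job_E:*/13}
Op 6: unregister job_B -> active={job_E:*/13}
Op 7: register job_B */16 -> active={job_B:*/16, job_E:*/13}
  job_B: interval 16, next fire after T=245 is 256
  job_E: interval 13, next fire after T=245 is 247
Earliest = 247, winner (lex tiebreak) = job_E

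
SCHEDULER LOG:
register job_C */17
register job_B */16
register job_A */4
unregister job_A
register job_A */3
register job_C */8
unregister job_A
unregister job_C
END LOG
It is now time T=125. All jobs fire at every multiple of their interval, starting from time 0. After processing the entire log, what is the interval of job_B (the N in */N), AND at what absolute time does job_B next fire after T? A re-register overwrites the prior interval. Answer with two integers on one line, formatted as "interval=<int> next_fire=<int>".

Answer: interval=16 next_fire=128

Derivation:
Op 1: register job_C */17 -> active={job_C:*/17}
Op 2: register job_B */16 -> active={job_B:*/16, job_C:*/17}
Op 3: register job_A */4 -> active={job_A:*/4, job_B:*/16, job_C:*/17}
Op 4: unregister job_A -> active={job_B:*/16, job_C:*/17}
Op 5: register job_A */3 -> active={job_A:*/3, job_B:*/16, job_C:*/17}
Op 6: register job_C */8 -> active={job_A:*/3, job_B:*/16, job_C:*/8}
Op 7: unregister job_A -> active={job_B:*/16, job_C:*/8}
Op 8: unregister job_C -> active={job_B:*/16}
Final interval of job_B = 16
Next fire of job_B after T=125: (125//16+1)*16 = 128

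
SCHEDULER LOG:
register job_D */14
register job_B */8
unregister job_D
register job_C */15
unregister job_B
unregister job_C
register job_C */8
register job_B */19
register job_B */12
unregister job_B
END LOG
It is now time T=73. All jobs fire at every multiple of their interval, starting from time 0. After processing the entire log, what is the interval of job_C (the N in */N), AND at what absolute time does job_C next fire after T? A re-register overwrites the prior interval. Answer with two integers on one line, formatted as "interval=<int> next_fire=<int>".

Op 1: register job_D */14 -> active={job_D:*/14}
Op 2: register job_B */8 -> active={job_B:*/8, job_D:*/14}
Op 3: unregister job_D -> active={job_B:*/8}
Op 4: register job_C */15 -> active={job_B:*/8, job_C:*/15}
Op 5: unregister job_B -> active={job_C:*/15}
Op 6: unregister job_C -> active={}
Op 7: register job_C */8 -> active={job_C:*/8}
Op 8: register job_B */19 -> active={job_B:*/19, job_C:*/8}
Op 9: register job_B */12 -> active={job_B:*/12, job_C:*/8}
Op 10: unregister job_B -> active={job_C:*/8}
Final interval of job_C = 8
Next fire of job_C after T=73: (73//8+1)*8 = 80

Answer: interval=8 next_fire=80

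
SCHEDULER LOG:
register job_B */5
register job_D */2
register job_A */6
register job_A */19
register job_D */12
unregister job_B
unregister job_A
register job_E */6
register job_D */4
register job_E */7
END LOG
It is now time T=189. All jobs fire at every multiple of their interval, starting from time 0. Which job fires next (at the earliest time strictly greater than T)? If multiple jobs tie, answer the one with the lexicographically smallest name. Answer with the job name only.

Op 1: register job_B */5 -> active={job_B:*/5}
Op 2: register job_D */2 -> active={job_B:*/5, job_D:*/2}
Op 3: register job_A */6 -> active={job_A:*/6, job_B:*/5, job_D:*/2}
Op 4: register job_A */19 -> active={job_A:*/19, job_B:*/5, job_D:*/2}
Op 5: register job_D */12 -> active={job_A:*/19, job_B:*/5, job_D:*/12}
Op 6: unregister job_B -> active={job_A:*/19, job_D:*/12}
Op 7: unregister job_A -> active={job_D:*/12}
Op 8: register job_E */6 -> active={job_D:*/12, job_E:*/6}
Op 9: register job_D */4 -> active={job_D:*/4, job_E:*/6}
Op 10: register job_E */7 -> active={job_D:*/4, job_E:*/7}
  job_D: interval 4, next fire after T=189 is 192
  job_E: interval 7, next fire after T=189 is 196
Earliest = 192, winner (lex tiebreak) = job_D

Answer: job_D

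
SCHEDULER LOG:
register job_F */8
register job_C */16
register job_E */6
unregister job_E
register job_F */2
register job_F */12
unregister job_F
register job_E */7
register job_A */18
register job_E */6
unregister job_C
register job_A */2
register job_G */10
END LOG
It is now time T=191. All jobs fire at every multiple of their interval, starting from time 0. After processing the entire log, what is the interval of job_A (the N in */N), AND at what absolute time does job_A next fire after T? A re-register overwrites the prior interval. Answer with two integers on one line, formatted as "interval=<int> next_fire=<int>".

Answer: interval=2 next_fire=192

Derivation:
Op 1: register job_F */8 -> active={job_F:*/8}
Op 2: register job_C */16 -> active={job_C:*/16, job_F:*/8}
Op 3: register job_E */6 -> active={job_C:*/16, job_E:*/6, job_F:*/8}
Op 4: unregister job_E -> active={job_C:*/16, job_F:*/8}
Op 5: register job_F */2 -> active={job_C:*/16, job_F:*/2}
Op 6: register job_F */12 -> active={job_C:*/16, job_F:*/12}
Op 7: unregister job_F -> active={job_C:*/16}
Op 8: register job_E */7 -> active={job_C:*/16, job_E:*/7}
Op 9: register job_A */18 -> active={job_A:*/18, job_C:*/16, job_E:*/7}
Op 10: register job_E */6 -> active={job_A:*/18, job_C:*/16, job_E:*/6}
Op 11: unregister job_C -> active={job_A:*/18, job_E:*/6}
Op 12: register job_A */2 -> active={job_A:*/2, job_E:*/6}
Op 13: register job_G */10 -> active={job_A:*/2, job_E:*/6, job_G:*/10}
Final interval of job_A = 2
Next fire of job_A after T=191: (191//2+1)*2 = 192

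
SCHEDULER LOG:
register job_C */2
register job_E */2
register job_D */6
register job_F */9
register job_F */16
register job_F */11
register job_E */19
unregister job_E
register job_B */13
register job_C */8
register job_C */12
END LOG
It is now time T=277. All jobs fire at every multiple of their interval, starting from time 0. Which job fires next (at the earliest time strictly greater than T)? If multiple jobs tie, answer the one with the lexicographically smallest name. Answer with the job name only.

Answer: job_D

Derivation:
Op 1: register job_C */2 -> active={job_C:*/2}
Op 2: register job_E */2 -> active={job_C:*/2, job_E:*/2}
Op 3: register job_D */6 -> active={job_C:*/2, job_D:*/6, job_E:*/2}
Op 4: register job_F */9 -> active={job_C:*/2, job_D:*/6, job_E:*/2, job_F:*/9}
Op 5: register job_F */16 -> active={job_C:*/2, job_D:*/6, job_E:*/2, job_F:*/16}
Op 6: register job_F */11 -> active={job_C:*/2, job_D:*/6, job_E:*/2, job_F:*/11}
Op 7: register job_E */19 -> active={job_C:*/2, job_D:*/6, job_E:*/19, job_F:*/11}
Op 8: unregister job_E -> active={job_C:*/2, job_D:*/6, job_F:*/11}
Op 9: register job_B */13 -> active={job_B:*/13, job_C:*/2, job_D:*/6, job_F:*/11}
Op 10: register job_C */8 -> active={job_B:*/13, job_C:*/8, job_D:*/6, job_F:*/11}
Op 11: register job_C */12 -> active={job_B:*/13, job_C:*/12, job_D:*/6, job_F:*/11}
  job_B: interval 13, next fire after T=277 is 286
  job_C: interval 12, next fire after T=277 is 288
  job_D: interval 6, next fire after T=277 is 282
  job_F: interval 11, next fire after T=277 is 286
Earliest = 282, winner (lex tiebreak) = job_D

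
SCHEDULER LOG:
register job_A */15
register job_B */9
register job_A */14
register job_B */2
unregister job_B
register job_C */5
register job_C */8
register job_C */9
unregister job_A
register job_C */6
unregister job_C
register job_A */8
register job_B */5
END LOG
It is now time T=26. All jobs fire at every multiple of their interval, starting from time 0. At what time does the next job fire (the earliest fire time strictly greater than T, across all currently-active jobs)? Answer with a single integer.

Op 1: register job_A */15 -> active={job_A:*/15}
Op 2: register job_B */9 -> active={job_A:*/15, job_B:*/9}
Op 3: register job_A */14 -> active={job_A:*/14, job_B:*/9}
Op 4: register job_B */2 -> active={job_A:*/14, job_B:*/2}
Op 5: unregister job_B -> active={job_A:*/14}
Op 6: register job_C */5 -> active={job_A:*/14, job_C:*/5}
Op 7: register job_C */8 -> active={job_A:*/14, job_C:*/8}
Op 8: register job_C */9 -> active={job_A:*/14, job_C:*/9}
Op 9: unregister job_A -> active={job_C:*/9}
Op 10: register job_C */6 -> active={job_C:*/6}
Op 11: unregister job_C -> active={}
Op 12: register job_A */8 -> active={job_A:*/8}
Op 13: register job_B */5 -> active={job_A:*/8, job_B:*/5}
  job_A: interval 8, next fire after T=26 is 32
  job_B: interval 5, next fire after T=26 is 30
Earliest fire time = 30 (job job_B)

Answer: 30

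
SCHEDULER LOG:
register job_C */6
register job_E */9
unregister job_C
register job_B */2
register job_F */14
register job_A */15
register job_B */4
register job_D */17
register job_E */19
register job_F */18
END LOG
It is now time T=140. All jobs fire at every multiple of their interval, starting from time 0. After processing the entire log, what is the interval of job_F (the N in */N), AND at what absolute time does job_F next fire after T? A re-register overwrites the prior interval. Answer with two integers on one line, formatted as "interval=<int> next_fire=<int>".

Op 1: register job_C */6 -> active={job_C:*/6}
Op 2: register job_E */9 -> active={job_C:*/6, job_E:*/9}
Op 3: unregister job_C -> active={job_E:*/9}
Op 4: register job_B */2 -> active={job_B:*/2, job_E:*/9}
Op 5: register job_F */14 -> active={job_B:*/2, job_E:*/9, job_F:*/14}
Op 6: register job_A */15 -> active={job_A:*/15, job_B:*/2, job_E:*/9, job_F:*/14}
Op 7: register job_B */4 -> active={job_A:*/15, job_B:*/4, job_E:*/9, job_F:*/14}
Op 8: register job_D */17 -> active={job_A:*/15, job_B:*/4, job_D:*/17, job_E:*/9, job_F:*/14}
Op 9: register job_E */19 -> active={job_A:*/15, job_B:*/4, job_D:*/17, job_E:*/19, job_F:*/14}
Op 10: register job_F */18 -> active={job_A:*/15, job_B:*/4, job_D:*/17, job_E:*/19, job_F:*/18}
Final interval of job_F = 18
Next fire of job_F after T=140: (140//18+1)*18 = 144

Answer: interval=18 next_fire=144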